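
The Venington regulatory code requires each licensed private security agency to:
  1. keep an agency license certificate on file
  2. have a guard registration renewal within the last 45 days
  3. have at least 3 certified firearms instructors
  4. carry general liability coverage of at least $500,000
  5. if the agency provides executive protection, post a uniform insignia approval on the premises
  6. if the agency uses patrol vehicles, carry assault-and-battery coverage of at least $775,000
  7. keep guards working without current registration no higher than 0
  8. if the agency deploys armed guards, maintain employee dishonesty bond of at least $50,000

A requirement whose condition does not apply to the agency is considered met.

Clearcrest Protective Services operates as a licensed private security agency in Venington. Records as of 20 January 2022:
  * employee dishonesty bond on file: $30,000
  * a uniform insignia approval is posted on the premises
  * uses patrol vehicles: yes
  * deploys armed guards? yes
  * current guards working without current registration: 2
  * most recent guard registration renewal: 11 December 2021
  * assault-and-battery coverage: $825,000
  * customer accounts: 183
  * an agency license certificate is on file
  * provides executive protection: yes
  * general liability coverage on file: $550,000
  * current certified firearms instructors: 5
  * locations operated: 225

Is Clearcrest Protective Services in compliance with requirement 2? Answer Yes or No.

2. guard registration renewal 40 days ago vs limit 45 → met

Yes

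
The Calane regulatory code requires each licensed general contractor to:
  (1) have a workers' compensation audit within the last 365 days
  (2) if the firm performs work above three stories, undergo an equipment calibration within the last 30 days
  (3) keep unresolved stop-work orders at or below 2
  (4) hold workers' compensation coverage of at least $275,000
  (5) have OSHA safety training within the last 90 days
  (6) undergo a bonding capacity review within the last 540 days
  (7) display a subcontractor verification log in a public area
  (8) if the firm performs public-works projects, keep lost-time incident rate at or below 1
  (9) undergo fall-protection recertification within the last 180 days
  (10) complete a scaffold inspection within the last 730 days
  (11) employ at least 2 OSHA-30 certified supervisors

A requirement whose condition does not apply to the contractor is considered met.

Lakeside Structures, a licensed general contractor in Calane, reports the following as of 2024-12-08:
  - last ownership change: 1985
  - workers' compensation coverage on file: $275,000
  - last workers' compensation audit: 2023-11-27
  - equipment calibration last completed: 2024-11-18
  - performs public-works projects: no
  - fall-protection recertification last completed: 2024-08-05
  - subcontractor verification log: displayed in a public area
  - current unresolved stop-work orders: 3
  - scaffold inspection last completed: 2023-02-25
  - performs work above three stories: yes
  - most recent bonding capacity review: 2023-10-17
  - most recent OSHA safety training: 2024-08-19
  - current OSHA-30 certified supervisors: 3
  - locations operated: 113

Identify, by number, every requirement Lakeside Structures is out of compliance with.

1, 3, 5

1. workers' compensation audit 377 days ago vs limit 365 → not met
2. condition 'performs work above three stories' holds; equipment calibration 20 days ago vs limit 30 → met
3. unresolved stop-work orders 3 > 2 → not met
4. workers' compensation coverage $275,000 ≥ $275,000 → met
5. OSHA safety training 111 days ago vs limit 90 → not met
6. bonding capacity review 418 days ago vs limit 540 → met
7. subcontractor verification log present → met
8. condition 'performs public-works projects' does not hold → requirement n/a → met
9. fall-protection recertification 125 days ago vs limit 180 → met
10. scaffold inspection 652 days ago vs limit 730 → met
11. OSHA-30 certified supervisors 3 ≥ 2 → met
Not met: 1, 3, 5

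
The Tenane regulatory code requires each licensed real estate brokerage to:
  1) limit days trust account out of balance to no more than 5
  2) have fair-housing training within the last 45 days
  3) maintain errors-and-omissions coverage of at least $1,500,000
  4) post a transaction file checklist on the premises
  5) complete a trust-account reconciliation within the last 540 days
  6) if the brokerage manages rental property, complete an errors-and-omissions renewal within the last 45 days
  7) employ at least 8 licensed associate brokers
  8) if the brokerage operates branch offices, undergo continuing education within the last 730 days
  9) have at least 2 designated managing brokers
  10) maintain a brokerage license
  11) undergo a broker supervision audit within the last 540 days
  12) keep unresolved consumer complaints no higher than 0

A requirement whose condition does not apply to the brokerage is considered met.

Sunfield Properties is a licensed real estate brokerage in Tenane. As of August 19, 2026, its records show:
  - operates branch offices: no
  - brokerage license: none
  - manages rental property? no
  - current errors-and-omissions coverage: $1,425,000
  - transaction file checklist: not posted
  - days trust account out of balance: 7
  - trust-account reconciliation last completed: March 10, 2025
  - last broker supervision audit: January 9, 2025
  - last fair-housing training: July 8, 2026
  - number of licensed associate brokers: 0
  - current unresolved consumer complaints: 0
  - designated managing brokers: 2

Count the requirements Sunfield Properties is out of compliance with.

6

1. days trust account out of balance 7 > 5 → not met
2. fair-housing training 42 days ago vs limit 45 → met
3. errors-and-omissions coverage $1,425,000 < $1,500,000 → not met
4. transaction file checklist absent → not met
5. trust-account reconciliation 527 days ago vs limit 540 → met
6. condition 'manages rental property' does not hold → requirement n/a → met
7. licensed associate brokers 0 < 8 → not met
8. condition 'operates branch offices' does not hold → requirement n/a → met
9. designated managing brokers 2 ≥ 2 → met
10. brokerage license absent → not met
11. broker supervision audit 587 days ago vs limit 540 → not met
12. unresolved consumer complaints 0 ≤ 0 → met
Not met: 6 of 12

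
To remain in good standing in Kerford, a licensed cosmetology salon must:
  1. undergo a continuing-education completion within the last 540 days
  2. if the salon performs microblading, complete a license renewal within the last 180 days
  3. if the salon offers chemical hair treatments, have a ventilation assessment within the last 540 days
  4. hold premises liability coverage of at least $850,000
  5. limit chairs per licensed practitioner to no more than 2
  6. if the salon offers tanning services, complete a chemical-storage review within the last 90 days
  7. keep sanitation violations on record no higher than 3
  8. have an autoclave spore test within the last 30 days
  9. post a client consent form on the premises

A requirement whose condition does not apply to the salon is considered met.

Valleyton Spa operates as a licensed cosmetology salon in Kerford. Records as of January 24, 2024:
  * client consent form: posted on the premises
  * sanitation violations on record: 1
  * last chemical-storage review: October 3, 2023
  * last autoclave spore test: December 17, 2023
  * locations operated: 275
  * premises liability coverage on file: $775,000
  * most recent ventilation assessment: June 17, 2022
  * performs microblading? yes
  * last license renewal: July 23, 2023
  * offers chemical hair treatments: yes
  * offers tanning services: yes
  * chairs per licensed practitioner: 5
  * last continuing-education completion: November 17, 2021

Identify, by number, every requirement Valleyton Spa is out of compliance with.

1. continuing-education completion 798 days ago vs limit 540 → not met
2. condition 'performs microblading' holds; license renewal 185 days ago vs limit 180 → not met
3. condition 'offers chemical hair treatments' holds; ventilation assessment 586 days ago vs limit 540 → not met
4. premises liability coverage $775,000 < $850,000 → not met
5. chairs per licensed practitioner 5 > 2 → not met
6. condition 'offers tanning services' holds; chemical-storage review 113 days ago vs limit 90 → not met
7. sanitation violations on record 1 ≤ 3 → met
8. autoclave spore test 38 days ago vs limit 30 → not met
9. client consent form present → met
Not met: 1, 2, 3, 4, 5, 6, 8

1, 2, 3, 4, 5, 6, 8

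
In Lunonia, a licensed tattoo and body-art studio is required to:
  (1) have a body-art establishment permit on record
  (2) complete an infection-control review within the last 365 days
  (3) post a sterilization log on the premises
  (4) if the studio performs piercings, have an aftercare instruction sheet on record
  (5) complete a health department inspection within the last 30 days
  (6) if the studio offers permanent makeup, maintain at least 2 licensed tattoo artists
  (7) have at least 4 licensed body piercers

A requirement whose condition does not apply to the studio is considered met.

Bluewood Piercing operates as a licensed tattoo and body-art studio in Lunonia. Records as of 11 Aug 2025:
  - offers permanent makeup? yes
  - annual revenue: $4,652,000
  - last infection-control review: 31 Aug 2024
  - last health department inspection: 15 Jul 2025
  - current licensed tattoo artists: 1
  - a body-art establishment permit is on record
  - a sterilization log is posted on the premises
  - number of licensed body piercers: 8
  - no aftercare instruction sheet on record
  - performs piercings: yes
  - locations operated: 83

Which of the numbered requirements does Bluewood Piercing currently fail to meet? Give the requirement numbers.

1. body-art establishment permit present → met
2. infection-control review 345 days ago vs limit 365 → met
3. sterilization log present → met
4. condition 'performs piercings' holds; aftercare instruction sheet absent → not met
5. health department inspection 27 days ago vs limit 30 → met
6. condition 'offers permanent makeup' holds; licensed tattoo artists 1 < 2 → not met
7. licensed body piercers 8 ≥ 4 → met
Not met: 4, 6

4, 6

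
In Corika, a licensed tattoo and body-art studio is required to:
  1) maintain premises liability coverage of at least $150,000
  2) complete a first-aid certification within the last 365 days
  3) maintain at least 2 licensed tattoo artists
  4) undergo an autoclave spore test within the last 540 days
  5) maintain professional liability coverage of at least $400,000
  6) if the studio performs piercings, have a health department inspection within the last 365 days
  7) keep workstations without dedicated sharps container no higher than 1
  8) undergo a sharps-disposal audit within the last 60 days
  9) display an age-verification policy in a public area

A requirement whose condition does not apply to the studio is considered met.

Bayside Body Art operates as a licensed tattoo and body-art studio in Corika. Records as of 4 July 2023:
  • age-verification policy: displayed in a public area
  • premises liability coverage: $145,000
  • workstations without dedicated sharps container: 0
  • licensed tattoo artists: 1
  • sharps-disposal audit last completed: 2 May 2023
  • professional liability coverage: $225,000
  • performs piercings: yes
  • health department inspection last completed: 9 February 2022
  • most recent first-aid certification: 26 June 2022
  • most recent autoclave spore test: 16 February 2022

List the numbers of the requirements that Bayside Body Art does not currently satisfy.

1, 2, 3, 5, 6, 8

1. premises liability coverage $145,000 < $150,000 → not met
2. first-aid certification 373 days ago vs limit 365 → not met
3. licensed tattoo artists 1 < 2 → not met
4. autoclave spore test 503 days ago vs limit 540 → met
5. professional liability coverage $225,000 < $400,000 → not met
6. condition 'performs piercings' holds; health department inspection 510 days ago vs limit 365 → not met
7. workstations without dedicated sharps container 0 ≤ 1 → met
8. sharps-disposal audit 63 days ago vs limit 60 → not met
9. age-verification policy present → met
Not met: 1, 2, 3, 5, 6, 8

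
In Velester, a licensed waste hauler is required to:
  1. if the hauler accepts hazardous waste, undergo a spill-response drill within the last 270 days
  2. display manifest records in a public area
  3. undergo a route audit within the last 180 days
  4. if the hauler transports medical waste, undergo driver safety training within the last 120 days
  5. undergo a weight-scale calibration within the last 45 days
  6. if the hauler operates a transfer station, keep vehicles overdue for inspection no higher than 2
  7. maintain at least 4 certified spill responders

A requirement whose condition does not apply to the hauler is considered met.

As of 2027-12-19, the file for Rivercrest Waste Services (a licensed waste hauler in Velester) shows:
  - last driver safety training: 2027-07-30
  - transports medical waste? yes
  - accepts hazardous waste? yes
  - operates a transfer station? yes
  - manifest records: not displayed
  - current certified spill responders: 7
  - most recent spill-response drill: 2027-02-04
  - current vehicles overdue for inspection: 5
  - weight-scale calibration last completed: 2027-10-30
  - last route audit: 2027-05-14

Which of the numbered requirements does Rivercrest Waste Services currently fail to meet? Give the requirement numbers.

1, 2, 3, 4, 5, 6

1. condition 'accepts hazardous waste' holds; spill-response drill 318 days ago vs limit 270 → not met
2. manifest records absent → not met
3. route audit 219 days ago vs limit 180 → not met
4. condition 'transports medical waste' holds; driver safety training 142 days ago vs limit 120 → not met
5. weight-scale calibration 50 days ago vs limit 45 → not met
6. condition 'operates a transfer station' holds; vehicles overdue for inspection 5 > 2 → not met
7. certified spill responders 7 ≥ 4 → met
Not met: 1, 2, 3, 4, 5, 6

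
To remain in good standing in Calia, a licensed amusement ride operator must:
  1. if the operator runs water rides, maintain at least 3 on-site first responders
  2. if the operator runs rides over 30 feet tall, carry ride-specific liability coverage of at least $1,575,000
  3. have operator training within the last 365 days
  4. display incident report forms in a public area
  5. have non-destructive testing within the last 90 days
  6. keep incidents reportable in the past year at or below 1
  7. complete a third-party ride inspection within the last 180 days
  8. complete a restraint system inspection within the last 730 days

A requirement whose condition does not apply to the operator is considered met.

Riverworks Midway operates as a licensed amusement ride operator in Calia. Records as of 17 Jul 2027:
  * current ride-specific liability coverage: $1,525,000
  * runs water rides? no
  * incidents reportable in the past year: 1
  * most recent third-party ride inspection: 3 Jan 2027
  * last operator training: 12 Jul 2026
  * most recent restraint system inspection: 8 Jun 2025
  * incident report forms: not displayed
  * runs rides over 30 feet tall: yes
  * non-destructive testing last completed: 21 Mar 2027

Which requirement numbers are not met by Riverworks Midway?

1. condition 'runs water rides' does not hold → requirement n/a → met
2. condition 'runs rides over 30 feet tall' holds; ride-specific liability coverage $1,525,000 < $1,575,000 → not met
3. operator training 370 days ago vs limit 365 → not met
4. incident report forms absent → not met
5. non-destructive testing 118 days ago vs limit 90 → not met
6. incidents reportable in the past year 1 ≤ 1 → met
7. third-party ride inspection 195 days ago vs limit 180 → not met
8. restraint system inspection 769 days ago vs limit 730 → not met
Not met: 2, 3, 4, 5, 7, 8

2, 3, 4, 5, 7, 8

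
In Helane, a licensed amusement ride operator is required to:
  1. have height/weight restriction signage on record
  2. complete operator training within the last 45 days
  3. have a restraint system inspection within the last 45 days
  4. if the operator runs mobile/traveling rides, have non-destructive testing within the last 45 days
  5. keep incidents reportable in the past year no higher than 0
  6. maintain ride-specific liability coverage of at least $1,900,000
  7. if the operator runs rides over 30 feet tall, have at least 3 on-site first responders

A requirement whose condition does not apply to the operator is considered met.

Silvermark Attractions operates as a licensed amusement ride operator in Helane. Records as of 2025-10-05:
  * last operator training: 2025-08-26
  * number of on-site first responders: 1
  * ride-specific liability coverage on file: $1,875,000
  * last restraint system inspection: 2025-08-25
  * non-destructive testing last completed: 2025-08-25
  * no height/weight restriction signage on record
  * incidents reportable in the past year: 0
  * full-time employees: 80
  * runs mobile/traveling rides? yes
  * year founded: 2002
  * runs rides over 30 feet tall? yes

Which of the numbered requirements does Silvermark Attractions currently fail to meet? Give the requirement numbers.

1, 6, 7

1. height/weight restriction signage absent → not met
2. operator training 40 days ago vs limit 45 → met
3. restraint system inspection 41 days ago vs limit 45 → met
4. condition 'runs mobile/traveling rides' holds; non-destructive testing 41 days ago vs limit 45 → met
5. incidents reportable in the past year 0 ≤ 0 → met
6. ride-specific liability coverage $1,875,000 < $1,900,000 → not met
7. condition 'runs rides over 30 feet tall' holds; on-site first responders 1 < 3 → not met
Not met: 1, 6, 7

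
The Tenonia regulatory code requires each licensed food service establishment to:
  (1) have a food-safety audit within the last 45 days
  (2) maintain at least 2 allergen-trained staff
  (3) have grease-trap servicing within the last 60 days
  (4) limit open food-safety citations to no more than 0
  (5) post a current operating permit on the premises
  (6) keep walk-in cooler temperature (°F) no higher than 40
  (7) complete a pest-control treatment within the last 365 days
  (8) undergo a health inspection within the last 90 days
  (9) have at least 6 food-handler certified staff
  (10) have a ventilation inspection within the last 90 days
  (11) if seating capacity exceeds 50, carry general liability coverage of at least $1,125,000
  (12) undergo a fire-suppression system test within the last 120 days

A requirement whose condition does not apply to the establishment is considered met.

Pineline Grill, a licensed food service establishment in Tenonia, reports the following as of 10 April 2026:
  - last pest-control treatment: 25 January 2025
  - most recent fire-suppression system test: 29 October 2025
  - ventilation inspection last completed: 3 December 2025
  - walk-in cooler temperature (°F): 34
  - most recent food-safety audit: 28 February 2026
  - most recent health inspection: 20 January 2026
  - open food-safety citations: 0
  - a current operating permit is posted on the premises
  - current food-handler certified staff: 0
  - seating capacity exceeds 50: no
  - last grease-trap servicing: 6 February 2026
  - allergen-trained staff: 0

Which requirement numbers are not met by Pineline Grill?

1. food-safety audit 41 days ago vs limit 45 → met
2. allergen-trained staff 0 < 2 → not met
3. grease-trap servicing 63 days ago vs limit 60 → not met
4. open food-safety citations 0 ≤ 0 → met
5. current operating permit present → met
6. walk-in cooler temperature (°F) 34 ≤ 40 → met
7. pest-control treatment 440 days ago vs limit 365 → not met
8. health inspection 80 days ago vs limit 90 → met
9. food-handler certified staff 0 < 6 → not met
10. ventilation inspection 128 days ago vs limit 90 → not met
11. condition 'seating capacity exceeds 50' does not hold → requirement n/a → met
12. fire-suppression system test 163 days ago vs limit 120 → not met
Not met: 2, 3, 7, 9, 10, 12

2, 3, 7, 9, 10, 12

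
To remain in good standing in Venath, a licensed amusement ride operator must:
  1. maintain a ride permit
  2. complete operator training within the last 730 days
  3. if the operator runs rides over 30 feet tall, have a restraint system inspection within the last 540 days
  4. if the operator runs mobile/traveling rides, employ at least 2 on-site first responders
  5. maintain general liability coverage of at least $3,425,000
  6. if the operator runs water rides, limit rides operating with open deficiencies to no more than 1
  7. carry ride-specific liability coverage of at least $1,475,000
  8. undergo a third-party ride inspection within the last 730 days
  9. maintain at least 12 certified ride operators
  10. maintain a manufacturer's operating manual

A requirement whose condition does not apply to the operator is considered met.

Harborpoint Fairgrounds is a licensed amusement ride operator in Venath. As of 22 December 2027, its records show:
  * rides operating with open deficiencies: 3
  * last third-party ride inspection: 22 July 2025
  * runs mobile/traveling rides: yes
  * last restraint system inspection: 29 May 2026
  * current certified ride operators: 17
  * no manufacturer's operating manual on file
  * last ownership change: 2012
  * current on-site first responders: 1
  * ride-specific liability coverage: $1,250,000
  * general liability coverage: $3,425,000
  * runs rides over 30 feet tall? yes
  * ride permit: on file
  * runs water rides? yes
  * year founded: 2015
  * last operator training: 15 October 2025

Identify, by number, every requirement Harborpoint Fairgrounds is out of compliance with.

1. ride permit present → met
2. operator training 798 days ago vs limit 730 → not met
3. condition 'runs rides over 30 feet tall' holds; restraint system inspection 572 days ago vs limit 540 → not met
4. condition 'runs mobile/traveling rides' holds; on-site first responders 1 < 2 → not met
5. general liability coverage $3,425,000 ≥ $3,425,000 → met
6. condition 'runs water rides' holds; rides operating with open deficiencies 3 > 1 → not met
7. ride-specific liability coverage $1,250,000 < $1,475,000 → not met
8. third-party ride inspection 883 days ago vs limit 730 → not met
9. certified ride operators 17 ≥ 12 → met
10. manufacturer's operating manual absent → not met
Not met: 2, 3, 4, 6, 7, 8, 10

2, 3, 4, 6, 7, 8, 10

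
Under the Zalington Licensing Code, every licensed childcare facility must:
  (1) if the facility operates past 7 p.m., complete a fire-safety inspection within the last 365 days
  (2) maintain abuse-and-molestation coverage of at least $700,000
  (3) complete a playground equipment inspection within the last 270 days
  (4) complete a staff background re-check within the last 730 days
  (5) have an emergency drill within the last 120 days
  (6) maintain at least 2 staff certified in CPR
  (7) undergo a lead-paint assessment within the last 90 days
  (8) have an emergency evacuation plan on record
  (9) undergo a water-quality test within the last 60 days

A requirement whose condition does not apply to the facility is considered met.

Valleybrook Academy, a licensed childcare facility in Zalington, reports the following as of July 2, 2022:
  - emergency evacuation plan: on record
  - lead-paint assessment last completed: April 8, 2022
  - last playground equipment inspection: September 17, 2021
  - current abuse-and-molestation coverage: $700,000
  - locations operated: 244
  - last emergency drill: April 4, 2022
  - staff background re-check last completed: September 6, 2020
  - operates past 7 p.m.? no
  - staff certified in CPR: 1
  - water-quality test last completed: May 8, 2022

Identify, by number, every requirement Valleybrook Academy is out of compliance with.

1. condition 'operates past 7 p.m.' does not hold → requirement n/a → met
2. abuse-and-molestation coverage $700,000 ≥ $700,000 → met
3. playground equipment inspection 288 days ago vs limit 270 → not met
4. staff background re-check 664 days ago vs limit 730 → met
5. emergency drill 89 days ago vs limit 120 → met
6. staff certified in CPR 1 < 2 → not met
7. lead-paint assessment 85 days ago vs limit 90 → met
8. emergency evacuation plan present → met
9. water-quality test 55 days ago vs limit 60 → met
Not met: 3, 6

3, 6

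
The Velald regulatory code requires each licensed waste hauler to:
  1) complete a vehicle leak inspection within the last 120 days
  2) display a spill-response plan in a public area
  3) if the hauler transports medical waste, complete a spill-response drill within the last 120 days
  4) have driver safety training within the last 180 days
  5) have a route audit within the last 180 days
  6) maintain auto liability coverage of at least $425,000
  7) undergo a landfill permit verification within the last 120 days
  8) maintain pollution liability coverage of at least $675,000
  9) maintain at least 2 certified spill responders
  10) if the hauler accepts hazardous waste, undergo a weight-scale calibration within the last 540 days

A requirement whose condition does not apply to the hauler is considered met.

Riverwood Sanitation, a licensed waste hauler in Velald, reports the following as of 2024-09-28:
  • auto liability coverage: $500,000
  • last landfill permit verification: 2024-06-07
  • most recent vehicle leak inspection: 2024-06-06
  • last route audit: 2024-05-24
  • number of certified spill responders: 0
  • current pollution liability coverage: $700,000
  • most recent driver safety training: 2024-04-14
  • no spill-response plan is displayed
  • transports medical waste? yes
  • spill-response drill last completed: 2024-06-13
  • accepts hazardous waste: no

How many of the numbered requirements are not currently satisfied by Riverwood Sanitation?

2

1. vehicle leak inspection 114 days ago vs limit 120 → met
2. spill-response plan absent → not met
3. condition 'transports medical waste' holds; spill-response drill 107 days ago vs limit 120 → met
4. driver safety training 167 days ago vs limit 180 → met
5. route audit 127 days ago vs limit 180 → met
6. auto liability coverage $500,000 ≥ $425,000 → met
7. landfill permit verification 113 days ago vs limit 120 → met
8. pollution liability coverage $700,000 ≥ $675,000 → met
9. certified spill responders 0 < 2 → not met
10. condition 'accepts hazardous waste' does not hold → requirement n/a → met
Not met: 2 of 10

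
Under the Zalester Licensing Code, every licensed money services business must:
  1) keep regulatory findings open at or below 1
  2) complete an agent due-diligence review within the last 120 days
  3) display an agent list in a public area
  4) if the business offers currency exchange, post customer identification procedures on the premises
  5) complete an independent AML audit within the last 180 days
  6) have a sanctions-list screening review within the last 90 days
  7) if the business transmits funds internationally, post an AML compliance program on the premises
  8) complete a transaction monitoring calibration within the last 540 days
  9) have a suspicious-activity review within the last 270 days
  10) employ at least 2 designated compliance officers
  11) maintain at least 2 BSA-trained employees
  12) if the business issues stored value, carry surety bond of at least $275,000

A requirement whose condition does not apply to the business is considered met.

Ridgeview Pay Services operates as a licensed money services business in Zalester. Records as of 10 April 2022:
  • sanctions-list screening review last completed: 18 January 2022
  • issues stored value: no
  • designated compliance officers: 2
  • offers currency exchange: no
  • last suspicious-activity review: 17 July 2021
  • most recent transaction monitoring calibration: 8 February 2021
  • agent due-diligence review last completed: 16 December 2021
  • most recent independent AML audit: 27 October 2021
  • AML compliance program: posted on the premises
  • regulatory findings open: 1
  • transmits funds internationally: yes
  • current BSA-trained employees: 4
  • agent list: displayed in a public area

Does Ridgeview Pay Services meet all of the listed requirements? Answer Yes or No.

Yes

1. regulatory findings open 1 ≤ 1 → met
2. agent due-diligence review 115 days ago vs limit 120 → met
3. agent list present → met
4. condition 'offers currency exchange' does not hold → requirement n/a → met
5. independent AML audit 165 days ago vs limit 180 → met
6. sanctions-list screening review 82 days ago vs limit 90 → met
7. condition 'transmits funds internationally' holds; AML compliance program present → met
8. transaction monitoring calibration 426 days ago vs limit 540 → met
9. suspicious-activity review 267 days ago vs limit 270 → met
10. designated compliance officers 2 ≥ 2 → met
11. BSA-trained employees 4 ≥ 2 → met
12. condition 'issues stored value' does not hold → requirement n/a → met
All met.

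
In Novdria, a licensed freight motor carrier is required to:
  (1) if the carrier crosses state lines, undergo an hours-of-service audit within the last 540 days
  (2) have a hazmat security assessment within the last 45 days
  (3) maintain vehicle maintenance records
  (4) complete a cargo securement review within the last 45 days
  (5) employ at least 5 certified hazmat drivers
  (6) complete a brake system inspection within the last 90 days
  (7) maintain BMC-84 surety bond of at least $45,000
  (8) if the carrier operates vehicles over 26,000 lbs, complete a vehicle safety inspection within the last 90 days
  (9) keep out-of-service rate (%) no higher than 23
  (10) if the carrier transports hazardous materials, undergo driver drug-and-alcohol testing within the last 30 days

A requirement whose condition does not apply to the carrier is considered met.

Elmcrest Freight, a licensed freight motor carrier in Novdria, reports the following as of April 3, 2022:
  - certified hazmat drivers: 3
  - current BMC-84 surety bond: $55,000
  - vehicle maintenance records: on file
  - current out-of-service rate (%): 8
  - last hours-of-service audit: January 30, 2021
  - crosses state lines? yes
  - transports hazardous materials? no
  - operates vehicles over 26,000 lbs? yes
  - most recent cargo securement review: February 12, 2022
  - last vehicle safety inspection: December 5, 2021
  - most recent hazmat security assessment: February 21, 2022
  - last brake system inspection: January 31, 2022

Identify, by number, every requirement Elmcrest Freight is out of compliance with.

4, 5, 8

1. condition 'crosses state lines' holds; hours-of-service audit 428 days ago vs limit 540 → met
2. hazmat security assessment 41 days ago vs limit 45 → met
3. vehicle maintenance records present → met
4. cargo securement review 50 days ago vs limit 45 → not met
5. certified hazmat drivers 3 < 5 → not met
6. brake system inspection 62 days ago vs limit 90 → met
7. BMC-84 surety bond $55,000 ≥ $45,000 → met
8. condition 'operates vehicles over 26,000 lbs' holds; vehicle safety inspection 119 days ago vs limit 90 → not met
9. out-of-service rate (%) 8 ≤ 23 → met
10. condition 'transports hazardous materials' does not hold → requirement n/a → met
Not met: 4, 5, 8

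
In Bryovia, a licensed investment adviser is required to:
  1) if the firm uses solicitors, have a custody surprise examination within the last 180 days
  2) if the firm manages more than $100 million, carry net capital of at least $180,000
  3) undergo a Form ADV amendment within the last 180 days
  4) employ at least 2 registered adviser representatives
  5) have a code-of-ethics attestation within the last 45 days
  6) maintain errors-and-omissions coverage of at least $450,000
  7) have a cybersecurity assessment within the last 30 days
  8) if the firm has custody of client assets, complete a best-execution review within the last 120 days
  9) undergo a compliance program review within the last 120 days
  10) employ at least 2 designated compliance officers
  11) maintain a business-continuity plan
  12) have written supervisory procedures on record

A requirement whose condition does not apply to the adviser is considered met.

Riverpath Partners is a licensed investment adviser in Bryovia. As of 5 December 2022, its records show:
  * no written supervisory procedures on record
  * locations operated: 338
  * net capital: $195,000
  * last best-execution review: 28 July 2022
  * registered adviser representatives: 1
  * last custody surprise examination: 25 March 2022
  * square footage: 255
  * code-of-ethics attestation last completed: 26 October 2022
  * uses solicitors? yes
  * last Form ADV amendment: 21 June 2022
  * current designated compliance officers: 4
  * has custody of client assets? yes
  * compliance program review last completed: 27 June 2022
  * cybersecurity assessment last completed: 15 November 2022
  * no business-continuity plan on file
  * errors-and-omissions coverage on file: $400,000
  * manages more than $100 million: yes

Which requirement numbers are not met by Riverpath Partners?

1. condition 'uses solicitors' holds; custody surprise examination 255 days ago vs limit 180 → not met
2. condition 'manages more than $100 million' holds; net capital $195,000 ≥ $180,000 → met
3. Form ADV amendment 167 days ago vs limit 180 → met
4. registered adviser representatives 1 < 2 → not met
5. code-of-ethics attestation 40 days ago vs limit 45 → met
6. errors-and-omissions coverage $400,000 < $450,000 → not met
7. cybersecurity assessment 20 days ago vs limit 30 → met
8. condition 'has custody of client assets' holds; best-execution review 130 days ago vs limit 120 → not met
9. compliance program review 161 days ago vs limit 120 → not met
10. designated compliance officers 4 ≥ 2 → met
11. business-continuity plan absent → not met
12. written supervisory procedures absent → not met
Not met: 1, 4, 6, 8, 9, 11, 12

1, 4, 6, 8, 9, 11, 12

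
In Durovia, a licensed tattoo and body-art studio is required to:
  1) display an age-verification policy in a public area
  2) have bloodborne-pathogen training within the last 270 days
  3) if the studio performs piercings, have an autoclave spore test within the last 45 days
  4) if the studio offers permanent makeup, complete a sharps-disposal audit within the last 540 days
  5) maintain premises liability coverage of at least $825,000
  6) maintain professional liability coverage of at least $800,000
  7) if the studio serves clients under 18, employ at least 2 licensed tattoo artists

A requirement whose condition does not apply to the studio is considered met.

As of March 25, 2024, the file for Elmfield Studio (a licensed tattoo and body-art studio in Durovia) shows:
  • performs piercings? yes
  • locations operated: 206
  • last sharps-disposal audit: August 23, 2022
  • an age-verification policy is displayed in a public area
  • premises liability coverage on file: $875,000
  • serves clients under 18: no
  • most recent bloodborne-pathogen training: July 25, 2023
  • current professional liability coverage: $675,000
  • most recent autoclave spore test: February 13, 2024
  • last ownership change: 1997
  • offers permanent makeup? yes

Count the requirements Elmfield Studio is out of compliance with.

1. age-verification policy present → met
2. bloodborne-pathogen training 244 days ago vs limit 270 → met
3. condition 'performs piercings' holds; autoclave spore test 41 days ago vs limit 45 → met
4. condition 'offers permanent makeup' holds; sharps-disposal audit 580 days ago vs limit 540 → not met
5. premises liability coverage $875,000 ≥ $825,000 → met
6. professional liability coverage $675,000 < $800,000 → not met
7. condition 'serves clients under 18' does not hold → requirement n/a → met
Not met: 2 of 7

2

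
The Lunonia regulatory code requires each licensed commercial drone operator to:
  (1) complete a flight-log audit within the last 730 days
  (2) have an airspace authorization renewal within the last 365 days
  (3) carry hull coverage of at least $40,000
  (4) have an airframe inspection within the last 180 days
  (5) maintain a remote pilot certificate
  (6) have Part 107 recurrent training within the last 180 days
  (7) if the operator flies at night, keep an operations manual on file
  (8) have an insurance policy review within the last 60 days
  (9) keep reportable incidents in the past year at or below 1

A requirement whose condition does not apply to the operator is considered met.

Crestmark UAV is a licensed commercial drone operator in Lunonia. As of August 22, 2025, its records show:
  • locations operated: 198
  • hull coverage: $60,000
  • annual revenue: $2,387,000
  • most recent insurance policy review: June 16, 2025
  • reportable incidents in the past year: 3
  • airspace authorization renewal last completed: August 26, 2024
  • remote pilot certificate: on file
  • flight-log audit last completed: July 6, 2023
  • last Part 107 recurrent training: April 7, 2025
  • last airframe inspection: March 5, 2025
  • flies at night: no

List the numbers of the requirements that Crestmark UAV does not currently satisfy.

1. flight-log audit 778 days ago vs limit 730 → not met
2. airspace authorization renewal 361 days ago vs limit 365 → met
3. hull coverage $60,000 ≥ $40,000 → met
4. airframe inspection 170 days ago vs limit 180 → met
5. remote pilot certificate present → met
6. Part 107 recurrent training 137 days ago vs limit 180 → met
7. condition 'flies at night' does not hold → requirement n/a → met
8. insurance policy review 67 days ago vs limit 60 → not met
9. reportable incidents in the past year 3 > 1 → not met
Not met: 1, 8, 9

1, 8, 9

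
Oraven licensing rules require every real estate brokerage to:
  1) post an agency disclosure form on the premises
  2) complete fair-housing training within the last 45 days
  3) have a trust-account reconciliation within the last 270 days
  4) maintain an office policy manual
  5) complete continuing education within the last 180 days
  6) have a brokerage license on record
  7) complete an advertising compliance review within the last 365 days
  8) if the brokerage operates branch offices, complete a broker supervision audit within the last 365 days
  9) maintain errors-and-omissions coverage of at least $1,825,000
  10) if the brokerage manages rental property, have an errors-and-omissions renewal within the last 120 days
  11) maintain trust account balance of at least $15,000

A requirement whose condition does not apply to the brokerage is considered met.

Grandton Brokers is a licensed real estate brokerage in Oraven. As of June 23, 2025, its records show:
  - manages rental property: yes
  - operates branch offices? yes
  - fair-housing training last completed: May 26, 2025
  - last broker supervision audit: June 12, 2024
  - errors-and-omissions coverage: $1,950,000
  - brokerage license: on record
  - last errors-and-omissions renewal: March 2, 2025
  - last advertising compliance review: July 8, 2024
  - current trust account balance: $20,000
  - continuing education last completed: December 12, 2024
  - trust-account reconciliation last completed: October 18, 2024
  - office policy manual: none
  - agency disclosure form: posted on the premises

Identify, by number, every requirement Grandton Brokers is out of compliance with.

4, 5, 8

1. agency disclosure form present → met
2. fair-housing training 28 days ago vs limit 45 → met
3. trust-account reconciliation 248 days ago vs limit 270 → met
4. office policy manual absent → not met
5. continuing education 193 days ago vs limit 180 → not met
6. brokerage license present → met
7. advertising compliance review 350 days ago vs limit 365 → met
8. condition 'operates branch offices' holds; broker supervision audit 376 days ago vs limit 365 → not met
9. errors-and-omissions coverage $1,950,000 ≥ $1,825,000 → met
10. condition 'manages rental property' holds; errors-and-omissions renewal 113 days ago vs limit 120 → met
11. trust account balance $20,000 ≥ $15,000 → met
Not met: 4, 5, 8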